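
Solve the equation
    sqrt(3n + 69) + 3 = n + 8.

n = 4

Isolate the radical: sqrt(3n + 69) = n + 5.
Square both sides: 3n + 69 = (n + 5)^2.
Expand and rearrange: n^2 + 7n - 44 = 0.
Solving gives n = 4 or n = -11.
Check each candidate in the original equation:
  n = 4: sqrt(81) = 9, while n + 5 = 9 — valid.
  n = -11: sqrt(36) = 6, while n + 5 = -6 — extraneous.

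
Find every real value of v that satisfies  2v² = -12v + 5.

v = -6.3912 or v = 0.3912

Rearrange to standard form: 2v² + 12v - 5 = 0.
Discriminant: (12)² − 4·2·(-5) = 184.
Quadratic formula: v = (-12 ± √184) / 4.
So v = -3 + √(46)/2 ≈ 0.3912 or v = -√(46)/2 - 3 ≈ -6.3912.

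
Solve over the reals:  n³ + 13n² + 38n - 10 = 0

n = -8.2426 or n = -5 or n = 0.2426

Possible rational roots are divisors of -10. Testing n = -5 gives 0, so (n + 5) is a factor.
Divide: n³ + 13n² + 38n - 10 = (n + 5)(n² + 8n - 2).
Apply the quadratic formula to n² + 8n - 2 = 0: n = (-8 ± √72)/2, i.e. n ≈ 0.2426 or n ≈ -8.2426.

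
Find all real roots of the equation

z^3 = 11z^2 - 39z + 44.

Rearrange: z^3 - 11z^2 + 39z - 44 = 0.
Possible rational roots are divisors of -44. Testing z = 4 gives 0, so (z - 4) is a factor.
Divide: z^3 - 11z^2 + 39z - 44 = (z - 4)(z^2 - 7z + 11).
Apply the quadratic formula to z^2 - 7z + 11 = 0: z = (7 +/- sqrt(5))/2, i.e. z ~= 4.618 or z ~= 2.382.

z = 2.382 or z = 4 or z = 4.618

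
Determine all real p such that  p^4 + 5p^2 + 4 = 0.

Let u = p^2. The equation becomes u^2 + 5u + 4 = 0.
Factor: (u + 4)(u + 1) = 0, so u = -4 or u = -1.
p^2 = -4 < 0 has no real solution.
p^2 = -1 < 0 has no real solution.

No real solutions.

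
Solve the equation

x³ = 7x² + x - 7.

x = -1 or x = 1 or x = 7

Rearrange: x³ - 7x² - x + 7 = 0.
Possible rational roots are divisors of 7. Testing x = -1 gives 0, so (x + 1) is a factor.
Divide: x³ - 7x² - x + 7 = (x + 1)(x² - 8x + 7).
Factor the quadratic: x = 7 or x = 1.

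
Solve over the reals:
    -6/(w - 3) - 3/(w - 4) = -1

w = 3.6411 or w = 12.3589

Multiply both sides by (w - 3)(w - 4):
-6(w - 4) - 3(w - 3) = -(w - 3)(w - 4).
Expand and collect terms: -w^2 + 16w - 45 = 0.
By the quadratic formula, w = (-16 +/- sqrt(76)) / -2, so w ~= 3.6411 or w ~= 12.3589.
Neither value makes a denominator zero (w != 3, w != 4), so both are valid.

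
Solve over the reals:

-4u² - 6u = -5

u = -2.0963 or u = 0.5963

Rearrange to standard form: -4u² - 6u + 5 = 0.
Discriminant: (-6)² − 4·(-4)·5 = 116.
Quadratic formula: u = (6 ± √116) / (-8).
So u = -√(29)/4 - 3/4 ≈ -2.0963 or u = -3/4 + √(29)/4 ≈ 0.5963.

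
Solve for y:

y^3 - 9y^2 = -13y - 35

y = -1.3166 or y = 5 or y = 5.3166

Rearrange: y^3 - 9y^2 + 13y + 35 = 0.
Possible rational roots are divisors of 35. Testing y = 5 gives 0, so (y - 5) is a factor.
Divide: y^3 - 9y^2 + 13y + 35 = (y - 5)(y^2 - 4y - 7).
Apply the quadratic formula to y^2 - 4y - 7 = 0: y = (4 +/- sqrt(44))/2, i.e. y ~= 5.3166 or y ~= -1.3166.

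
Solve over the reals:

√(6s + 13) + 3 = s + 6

s = -2 or s = 2

Isolate the radical: √(6s + 13) = s + 3.
Square both sides: 6s + 13 = (s + 3)².
Expand and rearrange: s² - 4 = 0.
Solving gives s = 2 or s = -2.
Check each candidate in the original equation:
  s = 2: √(25) = 5, while s + 3 = 5 — valid.
  s = -2: √(1) = 1, while s + 3 = 1 — valid.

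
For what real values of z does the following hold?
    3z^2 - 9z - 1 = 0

Discriminant: (-9)^2 - 4*3*(-1) = 93.
Quadratic formula: z = (9 +/- sqrt(93)) / 6.
So z = 3/2 + sqrt(93)/6 ~= 3.1073 or z = 3/2 - sqrt(93)/6 ~= -0.1073.

z = -0.1073 or z = 3.1073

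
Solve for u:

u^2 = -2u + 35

Bring every term to one side: u^2 + 2u - 35 = 0.
Factor: (u - 5)(u + 7) = 0.
So u = 5 or u = -7.

u = -7 or u = 5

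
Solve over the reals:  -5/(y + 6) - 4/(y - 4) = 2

Multiply both sides by (y + 6)(y - 4):
-5(y - 4) - 4(y + 6) = 2(y + 6)(y - 4).
Expand and collect terms: 2y^2 + 13y - 44 = 0.
By the quadratic formula, y = (-13 +/- sqrt(521)) / 4, so y ~= 2.4564 or y ~= -8.9564.
Neither value makes a denominator zero (y != -6, y != 4), so both are valid.

y = -8.9564 or y = 2.4564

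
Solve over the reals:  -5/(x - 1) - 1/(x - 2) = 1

Multiply both sides by (x - 1)(x - 2):
-5(x - 2) - (x - 1) = (x - 1)(x - 2).
Expand and collect terms: x² + 3x - 9 = 0.
By the quadratic formula, x = (-3 ± √45) / 2, so x ≈ 1.8541 or x ≈ -4.8541.
Neither value makes a denominator zero (x ≠ 1, x ≠ 2), so both are valid.

x = -4.8541 or x = 1.8541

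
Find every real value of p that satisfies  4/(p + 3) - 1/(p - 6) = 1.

Multiply both sides by (p + 3)(p - 6):
4(p - 6) - (p + 3) = (p + 3)(p - 6).
Expand and collect terms: p^2 - 6p + 9 = 0.
This has the repeated root p = 3.
Neither value makes a denominator zero (p != -3, p != 6), so both are valid.

p = 3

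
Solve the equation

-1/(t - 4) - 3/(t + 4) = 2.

t = -5.5826 or t = 3.5826

Multiply both sides by (t - 4)(t + 4):
-(t + 4) - 3(t - 4) = 2(t - 4)(t + 4).
Expand and collect terms: 2t^2 + 4t - 40 = 0.
By the quadratic formula, t = (-4 +/- sqrt(336)) / 4, so t ~= 3.5826 or t ~= -5.5826.
Neither value makes a denominator zero (t != 4, t != -4), so both are valid.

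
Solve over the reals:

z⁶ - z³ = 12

Let u = z³. The equation becomes u² - u - 12 = 0.
Factor: (u - 4)(u + 3) = 0, so u = 4 or u = -3.
z³ = 4 gives z = ∛(4) ≈ 1.5874.
z³ = -3 gives z = -∛(3) ≈ -1.4422.

z = -1.4422 or z = 1.5874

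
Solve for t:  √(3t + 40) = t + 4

t = 3

Square both sides: 3t + 40 = (t + 4)².
Expand and rearrange: t² + 5t - 24 = 0.
Solving gives t = 3 or t = -8.
Check each candidate in the original equation:
  t = 3: √(49) = 7, while t + 4 = 7 — valid.
  t = -8: √(16) = 4, while t + 4 = -4 — extraneous.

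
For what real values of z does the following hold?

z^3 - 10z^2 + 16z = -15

Rearrange: z^3 - 10z^2 + 16z + 15 = 0.
Possible rational roots are divisors of 15. Testing z = 3 gives 0, so (z - 3) is a factor.
Divide: z^3 - 10z^2 + 16z + 15 = (z - 3)(z^2 - 7z - 5).
Apply the quadratic formula to z^2 - 7z - 5 = 0: z = (7 +/- sqrt(69))/2, i.e. z ~= 7.6533 or z ~= -0.6533.

z = -0.6533 or z = 3 or z = 7.6533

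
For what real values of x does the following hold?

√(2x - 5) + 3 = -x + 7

Isolate the radical: √(2x - 5) = -x + 4.
Square both sides: 2x - 5 = (-x + 4)².
Expand and rearrange: x² - 10x + 21 = 0.
Solving gives x = 7 or x = 3.
Check each candidate in the original equation:
  x = 7: √(9) = 3, while -x + 4 = -3 — extraneous.
  x = 3: √(1) = 1, while -x + 4 = 1 — valid.

x = 3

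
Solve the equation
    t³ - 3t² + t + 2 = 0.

t = -0.618 or t = 1.618 or t = 2

Possible rational roots are divisors of 2. Testing t = 2 gives 0, so (t - 2) is a factor.
Divide: t³ - 3t² + t + 2 = (t - 2)(t² - t - 1).
Apply the quadratic formula to t² - t - 1 = 0: t = (1 ± √5)/2, i.e. t ≈ 1.618 or t ≈ -0.618.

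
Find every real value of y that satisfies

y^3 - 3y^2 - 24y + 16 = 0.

y = -4 or y = 0.6277 or y = 6.3723

Possible rational roots are divisors of 16. Testing y = -4 gives 0, so (y + 4) is a factor.
Divide: y^3 - 3y^2 - 24y + 16 = (y + 4)(y^2 - 7y + 4).
Apply the quadratic formula to y^2 - 7y + 4 = 0: y = (7 +/- sqrt(33))/2, i.e. y ~= 6.3723 or y ~= 0.6277.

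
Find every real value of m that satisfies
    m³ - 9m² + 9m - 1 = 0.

m = 0.127 or m = 1 or m = 7.873

Possible rational roots are divisors of -1. Testing m = 1 gives 0, so (m - 1) is a factor.
Divide: m³ - 9m² + 9m - 1 = (m - 1)(m² - 8m + 1).
Apply the quadratic formula to m² - 8m + 1 = 0: m = (8 ± √60)/2, i.e. m ≈ 7.873 or m ≈ 0.127.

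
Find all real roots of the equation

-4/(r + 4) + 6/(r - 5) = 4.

Multiply both sides by (r + 4)(r - 5):
-4(r - 5) + 6(r + 4) = 4(r + 4)(r - 5).
Expand and collect terms: 4r² - 6r - 124 = 0.
By the quadratic formula, r = (6 ± √2020) / 8, so r ≈ 6.3681 or r ≈ -4.8681.
Neither value makes a denominator zero (r ≠ -4, r ≠ 5), so both are valid.

r = -4.8681 or r = 6.3681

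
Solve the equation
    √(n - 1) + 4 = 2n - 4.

n = 5

Isolate the radical: √(n - 1) = 2n - 8.
Square both sides: n - 1 = (2n - 8)².
Expand and rearrange: 4n² - 33n + 65 = 0.
Solving gives n = 5 or n = 3.25.
Check each candidate in the original equation:
  n = 5: √(4) = 2, while 2n - 8 = 2 — valid.
  n = 3.25: √(2.25) = 1.5, while 2n - 8 = -1.5 — extraneous.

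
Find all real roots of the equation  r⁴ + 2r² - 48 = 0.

Let u = r². The equation becomes u² + 2u - 48 = 0.
Factor: (u - 6)(u + 8) = 0, so u = 6 or u = -8.
r² = 6 gives r = ±√(6) ≈ ±2.4495.
r² = -8 < 0 has no real solution.

r = -2.4495 or r = 2.4495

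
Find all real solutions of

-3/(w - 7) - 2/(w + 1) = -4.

Multiply both sides by (w - 7)(w + 1):
-3(w + 1) - 2(w - 7) = -4(w - 7)(w + 1).
Expand and collect terms: -4w² + 29w + 17 = 0.
By the quadratic formula, w = (-29 ± √1113) / -8, so w ≈ -0.5452 or w ≈ 7.7952.
Neither value makes a denominator zero (w ≠ 7, w ≠ -1), so both are valid.

w = -0.5452 or w = 7.7952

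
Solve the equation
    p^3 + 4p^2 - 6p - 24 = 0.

Possible rational roots are divisors of -24. Testing p = -4 gives 0, so (p + 4) is a factor.
Divide: p^3 + 4p^2 - 6p - 24 = (p + 4)(p^2 - 6).
Apply the quadratic formula to p^2 - 6 = 0: p = (0 +/- sqrt(24))/2, i.e. p ~= 2.4495 or p ~= -2.4495.

p = -4 or p = -2.4495 or p = 2.4495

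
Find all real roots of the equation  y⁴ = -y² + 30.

y = -2.2361 or y = 2.2361

Let u = y². The equation becomes u² + u - 30 = 0.
Factor: (u + 6)(u - 5) = 0, so u = -6 or u = 5.
y² = -6 < 0 has no real solution.
y² = 5 gives y = ±√(5) ≈ ±2.2361.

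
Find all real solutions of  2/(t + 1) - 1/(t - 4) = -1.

Multiply both sides by (t + 1)(t - 4):
2(t - 4) - (t + 1) = -(t + 1)(t - 4).
Expand and collect terms: -t² + 2t + 13 = 0.
By the quadratic formula, t = (-2 ± √56) / -2, so t ≈ -2.7417 or t ≈ 4.7417.
Neither value makes a denominator zero (t ≠ -1, t ≠ 4), so both are valid.

t = -2.7417 or t = 4.7417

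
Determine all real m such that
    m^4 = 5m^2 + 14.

Let u = m^2. The equation becomes u^2 - 5u - 14 = 0.
Factor: (u - 7)(u + 2) = 0, so u = 7 or u = -2.
m^2 = 7 gives m = +/-sqrt(7) ~= +/-2.6458.
m^2 = -2 < 0 has no real solution.

m = -2.6458 or m = 2.6458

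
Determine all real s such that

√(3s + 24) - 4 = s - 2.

s = 4

Isolate the radical: √(3s + 24) = s + 2.
Square both sides: 3s + 24 = (s + 2)².
Expand and rearrange: s² + s - 20 = 0.
Solving gives s = 4 or s = -5.
Check each candidate in the original equation:
  s = 4: √(36) = 6, while s + 2 = 6 — valid.
  s = -5: √(9) = 3, while s + 2 = -3 — extraneous.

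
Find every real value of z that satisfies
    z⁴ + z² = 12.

z = -1.7321 or z = 1.7321

Let u = z². The equation becomes u² + u - 12 = 0.
Factor: (u + 4)(u - 3) = 0, so u = -4 or u = 3.
z² = -4 < 0 has no real solution.
z² = 3 gives z = ±√(3) ≈ ±1.7321.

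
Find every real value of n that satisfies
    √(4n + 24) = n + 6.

Square both sides: 4n + 24 = (n + 6)².
Expand and rearrange: n² + 8n + 12 = 0.
Solving gives n = -2 or n = -6.
Check each candidate in the original equation:
  n = -2: √(16) = 4, while n + 6 = 4 — valid.
  n = -6: √(0) = 0, while n + 6 = 0 — valid.

n = -6 or n = -2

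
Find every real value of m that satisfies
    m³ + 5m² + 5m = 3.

Rearrange: m³ + 5m² + 5m - 3 = 0.
Possible rational roots are divisors of -3. Testing m = -3 gives 0, so (m + 3) is a factor.
Divide: m³ + 5m² + 5m - 3 = (m + 3)(m² + 2m - 1).
Apply the quadratic formula to m² + 2m - 1 = 0: m = (-2 ± √8)/2, i.e. m ≈ 0.4142 or m ≈ -2.4142.

m = -3 or m = -2.4142 or m = 0.4142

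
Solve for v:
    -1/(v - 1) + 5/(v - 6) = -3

Multiply both sides by (v - 1)(v - 6):
-(v - 6) + 5(v - 1) = -3(v - 1)(v - 6).
Expand and collect terms: -3v² + 17v - 19 = 0.
By the quadratic formula, v = (-17 ± √61) / -6, so v ≈ 1.5316 or v ≈ 4.135.
Neither value makes a denominator zero (v ≠ 1, v ≠ 6), so both are valid.

v = 1.5316 or v = 4.135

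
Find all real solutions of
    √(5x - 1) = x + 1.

Square both sides: 5x - 1 = (x + 1)².
Expand and rearrange: x² - 3x + 2 = 0.
Solving gives x = 2 or x = 1.
Check each candidate in the original equation:
  x = 2: √(9) = 3, while x + 1 = 3 — valid.
  x = 1: √(4) = 2, while x + 1 = 2 — valid.

x = 1 or x = 2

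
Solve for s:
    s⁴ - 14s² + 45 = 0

s = -3 or s = -2.2361 or s = 2.2361 or s = 3

Let u = s². The equation becomes u² - 14u + 45 = 0.
Factor: (u - 5)(u - 9) = 0, so u = 5 or u = 9.
s² = 5 gives s = ±√(5) ≈ ±2.2361.
s² = 9 gives s = ±3.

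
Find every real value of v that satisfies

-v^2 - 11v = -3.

v = -11.2663 or v = 0.2663

Rearrange to standard form: -v^2 - 11v + 3 = 0.
Discriminant: (-11)^2 - 4*(-1)*3 = 133.
Quadratic formula: v = (11 +/- sqrt(133)) / (-2).
So v = -sqrt(133)/2 - 11/2 ~= -11.2663 or v = -11/2 + sqrt(133)/2 ~= 0.2663.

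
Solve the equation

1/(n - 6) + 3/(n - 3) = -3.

n = 1.9112 or n = 5.7554

Multiply both sides by (n - 6)(n - 3):
(n - 3) + 3(n - 6) = -3(n - 6)(n - 3).
Expand and collect terms: -3n^2 + 23n - 33 = 0.
By the quadratic formula, n = (-23 +/- sqrt(133)) / -6, so n ~= 1.9112 or n ~= 5.7554.
Neither value makes a denominator zero (n != 6, n != 3), so both are valid.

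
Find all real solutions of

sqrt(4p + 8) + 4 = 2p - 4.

Isolate the radical: sqrt(4p + 8) = 2p - 8.
Square both sides: 4p + 8 = (2p - 8)^2.
Expand and rearrange: 4p^2 - 36p + 56 = 0.
Solving gives p = 7 or p = 2.
Check each candidate in the original equation:
  p = 7: sqrt(36) = 6, while 2p - 8 = 6 — valid.
  p = 2: sqrt(16) = 4, while 2p - 8 = -4 — extraneous.

p = 7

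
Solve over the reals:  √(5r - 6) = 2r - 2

Square both sides: 5r - 6 = (2r - 2)².
Expand and rearrange: 4r² - 13r + 10 = 0.
Solving gives r = 2 or r = 1.25.
Check each candidate in the original equation:
  r = 2: √(4) = 2, while 2r - 2 = 2 — valid.
  r = 1.25: √(0.25) = 0.5, while 2r - 2 = 0.5 — valid.

r = 1.25 or r = 2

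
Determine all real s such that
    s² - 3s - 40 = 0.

s = -5 or s = 8

Factor: (s + 5)(s - 8) = 0.
So s = -5 or s = 8.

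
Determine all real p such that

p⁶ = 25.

Let u = p³. The equation becomes u² - 25 = 0.
Factor: (u - 5)(u + 5) = 0, so u = 5 or u = -5.
p³ = 5 gives p = ∛(5) ≈ 1.71.
p³ = -5 gives p = -∛(5) ≈ -1.71.

p = -1.71 or p = 1.71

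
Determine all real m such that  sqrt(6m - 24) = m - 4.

m = 4 or m = 10

Square both sides: 6m - 24 = (m - 4)^2.
Expand and rearrange: m^2 - 14m + 40 = 0.
Solving gives m = 10 or m = 4.
Check each candidate in the original equation:
  m = 10: sqrt(36) = 6, while m - 4 = 6 — valid.
  m = 4: sqrt(0) = 0, while m - 4 = 0 — valid.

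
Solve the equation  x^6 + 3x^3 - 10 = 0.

x = -1.71 or x = 1.2599

Let u = x^3. The equation becomes u^2 + 3u - 10 = 0.
Factor: (u - 2)(u + 5) = 0, so u = 2 or u = -5.
x^3 = 2 gives x = (2)^(1/3) ~= 1.2599.
x^3 = -5 gives x = -(5)^(1/3) ~= -1.71.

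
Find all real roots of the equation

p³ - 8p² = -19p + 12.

p = 1 or p = 3 or p = 4

Rearrange: p³ - 8p² + 19p - 12 = 0.
Possible rational roots are divisors of -12. Testing p = 1 gives 0, so (p - 1) is a factor.
Divide: p³ - 8p² + 19p - 12 = (p - 1)(p² - 7p + 12).
Factor the quadratic: p = 4 or p = 3.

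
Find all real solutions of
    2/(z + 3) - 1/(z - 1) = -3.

z = -3.6218 or z = 1.2885

Multiply both sides by (z + 3)(z - 1):
2(z - 1) - (z + 3) = -3(z + 3)(z - 1).
Expand and collect terms: -3z² - 7z + 14 = 0.
By the quadratic formula, z = (7 ± √217) / -6, so z ≈ -3.6218 or z ≈ 1.2885.
Neither value makes a denominator zero (z ≠ -3, z ≠ 1), so both are valid.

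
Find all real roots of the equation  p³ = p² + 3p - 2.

p = -1.618 or p = 0.618 or p = 2

Rearrange: p³ - p² - 3p + 2 = 0.
Possible rational roots are divisors of 2. Testing p = 2 gives 0, so (p - 2) is a factor.
Divide: p³ - p² - 3p + 2 = (p - 2)(p² + p - 1).
Apply the quadratic formula to p² + p - 1 = 0: p = (-1 ± √5)/2, i.e. p ≈ 0.618 or p ≈ -1.618.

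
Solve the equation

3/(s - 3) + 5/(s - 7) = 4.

Multiply both sides by (s - 3)(s - 7):
3(s - 7) + 5(s - 3) = 4(s - 3)(s - 7).
Expand and collect terms: 4s² - 48s + 120 = 0.
By the quadratic formula, s = (48 ± √384) / 8, so s ≈ 8.4495 or s ≈ 3.5505.
Neither value makes a denominator zero (s ≠ 3, s ≠ 7), so both are valid.

s = 3.5505 or s = 8.4495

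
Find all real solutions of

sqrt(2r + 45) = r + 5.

r = 2

Square both sides: 2r + 45 = (r + 5)^2.
Expand and rearrange: r^2 + 8r - 20 = 0.
Solving gives r = 2 or r = -10.
Check each candidate in the original equation:
  r = 2: sqrt(49) = 7, while r + 5 = 7 — valid.
  r = -10: sqrt(25) = 5, while r + 5 = -5 — extraneous.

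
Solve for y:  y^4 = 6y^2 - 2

y = -2.3761 or y = -0.5952 or y = 0.5952 or y = 2.3761

Let u = y^2. The equation becomes u^2 - 6u + 2 = 0.
By the quadratic formula, u = sqrt(7) + 3 or u = 3 - sqrt(7).
y^2 = sqrt(7) + 3 gives y = +/-sqrt(sqrt(7) + 3) ~= +/-2.3761.
y^2 = 3 - sqrt(7) gives y = +/-sqrt(3 - sqrt(7)) ~= +/-0.5952.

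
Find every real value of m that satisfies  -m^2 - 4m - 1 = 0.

m = -3.7321 or m = -0.2679

Discriminant: (-4)^2 - 4*(-1)*(-1) = 12.
Quadratic formula: m = (4 +/- sqrt(12)) / (-2).
So m = -2 - sqrt(3) ~= -3.7321 or m = -2 + sqrt(3) ~= -0.2679.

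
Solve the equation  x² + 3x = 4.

x = -4 or x = 1

Bring every term to one side: x² + 3x - 4 = 0.
Factor: (x + 4)(x - 1) = 0.
So x = -4 or x = 1.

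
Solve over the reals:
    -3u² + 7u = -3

Rearrange to standard form: -3u² + 7u + 3 = 0.
Discriminant: (7)² − 4·(-3)·3 = 85.
Quadratic formula: u = (-7 ± √85) / (-6).
So u = 7/6 - √(85)/6 ≈ -0.3699 or u = 7/6 + √(85)/6 ≈ 2.7033.

u = -0.3699 or u = 2.7033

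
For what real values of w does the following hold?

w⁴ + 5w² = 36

Let u = w². The equation becomes u² + 5u - 36 = 0.
Factor: (u + 9)(u - 4) = 0, so u = -9 or u = 4.
w² = -9 < 0 has no real solution.
w² = 4 gives w = ±2.

w = -2 or w = 2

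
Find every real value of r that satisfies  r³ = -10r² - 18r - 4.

Rearrange: r³ + 10r² + 18r + 4 = 0.
Possible rational roots are divisors of 4. Testing r = -2 gives 0, so (r + 2) is a factor.
Divide: r³ + 10r² + 18r + 4 = (r + 2)(r² + 8r + 2).
Apply the quadratic formula to r² + 8r + 2 = 0: r = (-8 ± √56)/2, i.e. r ≈ -0.2583 or r ≈ -7.7417.

r = -7.7417 or r = -2 or r = -0.2583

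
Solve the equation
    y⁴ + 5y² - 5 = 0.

Let u = y². The equation becomes u² + 5u - 5 = 0.
By the quadratic formula, u = -5/2 + 3·√(5)/2 or u = -3·√(5)/2 - 5/2.
y² = -5/2 + 3·√(5)/2 gives y = ±√(-5/2 + 3·√(5)/2) ≈ ±0.9242.
y² = -3·√(5)/2 - 5/2 < 0 has no real solution.

y = -0.9242 or y = 0.9242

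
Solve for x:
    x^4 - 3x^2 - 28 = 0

x = -2.6458 or x = 2.6458

Let u = x^2. The equation becomes u^2 - 3u - 28 = 0.
Factor: (u + 4)(u - 7) = 0, so u = -4 or u = 7.
x^2 = -4 < 0 has no real solution.
x^2 = 7 gives x = +/-sqrt(7) ~= +/-2.6458.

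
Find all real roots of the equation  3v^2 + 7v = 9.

Rearrange to standard form: 3v^2 + 7v - 9 = 0.
Discriminant: (7)^2 - 4*3*(-9) = 157.
Quadratic formula: v = (-7 +/- sqrt(157)) / 6.
So v = -7/6 + sqrt(157)/6 ~= 0.9217 or v = -sqrt(157)/6 - 7/6 ~= -3.255.

v = -3.255 or v = 0.9217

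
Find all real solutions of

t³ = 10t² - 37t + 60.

t = 5

Rearrange: t³ - 10t² + 37t - 60 = 0.
Possible rational roots are divisors of -60. Testing t = 5 gives 0, so (t - 5) is a factor.
Divide: t³ - 10t² + 37t - 60 = (t - 5)(t² - 5t + 12).
The quadratic t² - 5t + 12 has discriminant -23 < 0, so no further real roots.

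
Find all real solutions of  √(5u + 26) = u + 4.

Square both sides: 5u + 26 = (u + 4)².
Expand and rearrange: u² + 3u - 10 = 0.
Solving gives u = 2 or u = -5.
Check each candidate in the original equation:
  u = 2: √(36) = 6, while u + 4 = 6 — valid.
  u = -5: √(1) = 1, while u + 4 = -1 — extraneous.

u = 2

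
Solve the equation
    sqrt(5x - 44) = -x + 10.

Square both sides: 5x - 44 = (-x + 10)^2.
Expand and rearrange: x^2 - 25x + 144 = 0.
Solving gives x = 16 or x = 9.
Check each candidate in the original equation:
  x = 16: sqrt(36) = 6, while -x + 10 = -6 — extraneous.
  x = 9: sqrt(1) = 1, while -x + 10 = 1 — valid.

x = 9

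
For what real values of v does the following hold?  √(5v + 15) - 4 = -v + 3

v = 2

Isolate the radical: √(5v + 15) = -v + 7.
Square both sides: 5v + 15 = (-v + 7)².
Expand and rearrange: v² - 19v + 34 = 0.
Solving gives v = 17 or v = 2.
Check each candidate in the original equation:
  v = 17: √(100) = 10, while -v + 7 = -10 — extraneous.
  v = 2: √(25) = 5, while -v + 7 = 5 — valid.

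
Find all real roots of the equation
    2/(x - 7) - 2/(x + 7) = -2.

x = -5.9161 or x = 5.9161

Multiply both sides by (x - 7)(x + 7):
2(x + 7) - 2(x - 7) = -2(x - 7)(x + 7).
Expand and collect terms: -2x^2 + 70 = 0.
By the quadratic formula, x = (0 +/- sqrt(560)) / -4, so x ~= -5.9161 or x ~= 5.9161.
Neither value makes a denominator zero (x != 7, x != -7), so both are valid.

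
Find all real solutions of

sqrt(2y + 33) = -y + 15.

Square both sides: 2y + 33 = (-y + 15)^2.
Expand and rearrange: y^2 - 32y + 192 = 0.
Solving gives y = 24 or y = 8.
Check each candidate in the original equation:
  y = 24: sqrt(81) = 9, while -y + 15 = -9 — extraneous.
  y = 8: sqrt(49) = 7, while -y + 15 = 7 — valid.

y = 8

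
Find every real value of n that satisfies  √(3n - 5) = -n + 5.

Square both sides: 3n - 5 = (-n + 5)².
Expand and rearrange: n² - 13n + 30 = 0.
Solving gives n = 10 or n = 3.
Check each candidate in the original equation:
  n = 10: √(25) = 5, while -n + 5 = -5 — extraneous.
  n = 3: √(4) = 2, while -n + 5 = 2 — valid.

n = 3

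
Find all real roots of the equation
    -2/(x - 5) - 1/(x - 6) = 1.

Multiply both sides by (x - 5)(x - 6):
-2(x - 6) - (x - 5) = (x - 5)(x - 6).
Expand and collect terms: x^2 - 8x + 13 = 0.
By the quadratic formula, x = (8 +/- sqrt(12)) / 2, so x ~= 5.7321 or x ~= 2.2679.
Neither value makes a denominator zero (x != 5, x != 6), so both are valid.

x = 2.2679 or x = 5.7321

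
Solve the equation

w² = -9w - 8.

Bring every term to one side: w² + 9w + 8 = 0.
Factor: (w + 1)(w + 8) = 0.
So w = -1 or w = -8.

w = -8 or w = -1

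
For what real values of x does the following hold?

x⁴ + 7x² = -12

Let u = x². The equation becomes u² + 7u + 12 = 0.
Factor: (u + 3)(u + 4) = 0, so u = -3 or u = -4.
x² = -3 < 0 has no real solution.
x² = -4 < 0 has no real solution.

No real solutions.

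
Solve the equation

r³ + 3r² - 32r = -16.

r = -7.5311 or r = 0.5311 or r = 4

Rearrange: r³ + 3r² - 32r + 16 = 0.
Possible rational roots are divisors of 16. Testing r = 4 gives 0, so (r - 4) is a factor.
Divide: r³ + 3r² - 32r + 16 = (r - 4)(r² + 7r - 4).
Apply the quadratic formula to r² + 7r - 4 = 0: r = (-7 ± √65)/2, i.e. r ≈ 0.5311 or r ≈ -7.5311.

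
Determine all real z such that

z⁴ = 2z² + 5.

Let u = z². The equation becomes u² - 2u - 5 = 0.
By the quadratic formula, u = 1 + √(6) or u = 1 - √(6).
z² = 1 + √(6) gives z = ±√(1 + √(6)) ≈ ±1.8573.
z² = 1 - √(6) < 0 has no real solution.

z = -1.8573 or z = 1.8573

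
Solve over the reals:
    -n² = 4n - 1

n = -4.2361 or n = 0.2361

Rearrange to standard form: -n² - 4n + 1 = 0.
Discriminant: (-4)² − 4·(-1)·1 = 20.
Quadratic formula: n = (4 ± √20) / (-2).
So n = -√(5) - 2 ≈ -4.2361 or n = -2 + √(5) ≈ 0.2361.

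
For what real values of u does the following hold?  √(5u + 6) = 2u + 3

Square both sides: 5u + 6 = (2u + 3)².
Expand and rearrange: 4u² + 7u + 3 = 0.
Solving gives u = -0.75 or u = -1.
Check each candidate in the original equation:
  u = -0.75: √(2.25) = 1.5, while 2u + 3 = 1.5 — valid.
  u = -1: √(1) = 1, while 2u + 3 = 1 — valid.

u = -1 or u = -0.75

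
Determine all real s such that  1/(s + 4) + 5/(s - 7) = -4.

Multiply both sides by (s + 4)(s - 7):
(s - 7) + 5(s + 4) = -4(s + 4)(s - 7).
Expand and collect terms: -4s² + 6s + 99 = 0.
By the quadratic formula, s = (-6 ± √1620) / -8, so s ≈ -4.2812 or s ≈ 5.7812.
Neither value makes a denominator zero (s ≠ -4, s ≠ 7), so both are valid.

s = -4.2812 or s = 5.7812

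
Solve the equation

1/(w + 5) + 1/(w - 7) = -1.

w = -6.0828 or w = 6.0828

Multiply both sides by (w + 5)(w - 7):
(w - 7) + (w + 5) = -(w + 5)(w - 7).
Expand and collect terms: -w^2 + 37 = 0.
By the quadratic formula, w = (0 +/- sqrt(148)) / -2, so w ~= -6.0828 or w ~= 6.0828.
Neither value makes a denominator zero (w != -5, w != 7), so both are valid.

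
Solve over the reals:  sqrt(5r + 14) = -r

Square both sides: 5r + 14 = (-r)^2.
Expand and rearrange: r^2 - 5r - 14 = 0.
Solving gives r = 7 or r = -2.
Check each candidate in the original equation:
  r = 7: sqrt(49) = 7, while -r = -7 — extraneous.
  r = -2: sqrt(4) = 2, while -r = 2 — valid.

r = -2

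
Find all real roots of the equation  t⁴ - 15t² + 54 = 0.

Let u = t². The equation becomes u² - 15u + 54 = 0.
Factor: (u - 6)(u - 9) = 0, so u = 6 or u = 9.
t² = 6 gives t = ±√(6) ≈ ±2.4495.
t² = 9 gives t = ±3.

t = -3 or t = -2.4495 or t = 2.4495 or t = 3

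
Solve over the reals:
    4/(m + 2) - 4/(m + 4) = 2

m = -5.2361 or m = -0.7639

Multiply both sides by (m + 2)(m + 4):
4(m + 4) - 4(m + 2) = 2(m + 2)(m + 4).
Expand and collect terms: 2m² + 12m + 8 = 0.
By the quadratic formula, m = (-12 ± √80) / 4, so m ≈ -0.7639 or m ≈ -5.2361.
Neither value makes a denominator zero (m ≠ -2, m ≠ -4), so both are valid.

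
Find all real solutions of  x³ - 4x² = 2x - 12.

Rearrange: x³ - 4x² - 2x + 12 = 0.
Possible rational roots are divisors of 12. Testing x = 2 gives 0, so (x - 2) is a factor.
Divide: x³ - 4x² - 2x + 12 = (x - 2)(x² - 2x - 6).
Apply the quadratic formula to x² - 2x - 6 = 0: x = (2 ± √28)/2, i.e. x ≈ 3.6458 or x ≈ -1.6458.

x = -1.6458 or x = 2 or x = 3.6458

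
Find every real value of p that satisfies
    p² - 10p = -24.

p = 4 or p = 6

Bring every term to one side: p² - 10p + 24 = 0.
Factor: (p - 6)(p - 4) = 0.
So p = 6 or p = 4.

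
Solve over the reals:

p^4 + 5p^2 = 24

Let u = p^2. The equation becomes u^2 + 5u - 24 = 0.
Factor: (u - 3)(u + 8) = 0, so u = 3 or u = -8.
p^2 = 3 gives p = +/-sqrt(3) ~= +/-1.7321.
p^2 = -8 < 0 has no real solution.

p = -1.7321 or p = 1.7321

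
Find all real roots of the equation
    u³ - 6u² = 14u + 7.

u = -1 or u = -0.8875 or u = 7.8875

Rearrange: u³ - 6u² - 14u - 7 = 0.
Possible rational roots are divisors of -7. Testing u = -1 gives 0, so (u + 1) is a factor.
Divide: u³ - 6u² - 14u - 7 = (u + 1)(u² - 7u - 7).
Apply the quadratic formula to u² - 7u - 7 = 0: u = (7 ± √77)/2, i.e. u ≈ 7.8875 or u ≈ -0.8875.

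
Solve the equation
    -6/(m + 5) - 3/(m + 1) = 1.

Multiply both sides by (m + 5)(m + 1):
-6(m + 1) - 3(m + 5) = (m + 5)(m + 1).
Expand and collect terms: m² + 15m + 26 = 0.
Factor or apply the quadratic formula: m = -2 or m = -13.
Neither value makes a denominator zero (m ≠ -5, m ≠ -1), so both are valid.

m = -13 or m = -2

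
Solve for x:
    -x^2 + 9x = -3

x = -0.3218 or x = 9.3218

Rearrange to standard form: -x^2 + 9x + 3 = 0.
Discriminant: (9)^2 - 4*(-1)*3 = 93.
Quadratic formula: x = (-9 +/- sqrt(93)) / (-2).
So x = 9/2 - sqrt(93)/2 ~= -0.3218 or x = 9/2 + sqrt(93)/2 ~= 9.3218.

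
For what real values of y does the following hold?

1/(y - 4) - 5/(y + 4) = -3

Multiply both sides by (y - 4)(y + 4):
(y + 4) - 5(y - 4) = -3(y - 4)(y + 4).
Expand and collect terms: -3y² + 4y + 24 = 0.
By the quadratic formula, y = (-4 ± √304) / -6, so y ≈ -2.2393 or y ≈ 3.5726.
Neither value makes a denominator zero (y ≠ 4, y ≠ -4), so both are valid.

y = -2.2393 or y = 3.5726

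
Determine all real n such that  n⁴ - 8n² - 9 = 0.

Let u = n². The equation becomes u² - 8u - 9 = 0.
Factor: (u + 1)(u - 9) = 0, so u = -1 or u = 9.
n² = -1 < 0 has no real solution.
n² = 9 gives n = ±3.

n = -3 or n = 3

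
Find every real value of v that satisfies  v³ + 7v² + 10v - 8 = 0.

v = -4 or v = -3.5616 or v = 0.5616

Possible rational roots are divisors of -8. Testing v = -4 gives 0, so (v + 4) is a factor.
Divide: v³ + 7v² + 10v - 8 = (v + 4)(v² + 3v - 2).
Apply the quadratic formula to v² + 3v - 2 = 0: v = (-3 ± √17)/2, i.e. v ≈ 0.5616 or v ≈ -3.5616.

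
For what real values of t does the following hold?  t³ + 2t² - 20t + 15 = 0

Possible rational roots are divisors of 15. Testing t = 3 gives 0, so (t - 3) is a factor.
Divide: t³ + 2t² - 20t + 15 = (t - 3)(t² + 5t - 5).
Apply the quadratic formula to t² + 5t - 5 = 0: t = (-5 ± √45)/2, i.e. t ≈ 0.8541 or t ≈ -5.8541.

t = -5.8541 or t = 0.8541 or t = 3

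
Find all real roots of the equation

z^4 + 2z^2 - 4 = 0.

z = -1.1118 or z = 1.1118

Let u = z^2. The equation becomes u^2 + 2u - 4 = 0.
By the quadratic formula, u = -1 + sqrt(5) or u = -sqrt(5) - 1.
z^2 = -1 + sqrt(5) gives z = +/-sqrt(-1 + sqrt(5)) ~= +/-1.1118.
z^2 = -sqrt(5) - 1 < 0 has no real solution.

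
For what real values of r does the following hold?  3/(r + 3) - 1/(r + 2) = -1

Multiply both sides by (r + 3)(r + 2):
3(r + 2) - (r + 3) = -(r + 3)(r + 2).
Expand and collect terms: -r² - 7r - 9 = 0.
By the quadratic formula, r = (7 ± √13) / -2, so r ≈ -5.3028 or r ≈ -1.6972.
Neither value makes a denominator zero (r ≠ -3, r ≠ -2), so both are valid.

r = -5.3028 or r = -1.6972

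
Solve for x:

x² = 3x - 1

Rearrange to standard form: x² - 3x + 1 = 0.
Discriminant: (-3)² − 4·1·1 = 5.
Quadratic formula: x = (3 ± √5) / 2.
So x = √(5)/2 + 3/2 ≈ 2.618 or x = 3/2 - √(5)/2 ≈ 0.382.

x = 0.382 or x = 2.618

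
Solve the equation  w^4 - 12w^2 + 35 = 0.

Let u = w^2. The equation becomes u^2 - 12u + 35 = 0.
Factor: (u - 5)(u - 7) = 0, so u = 5 or u = 7.
w^2 = 5 gives w = +/-sqrt(5) ~= +/-2.2361.
w^2 = 7 gives w = +/-sqrt(7) ~= +/-2.6458.

w = -2.6458 or w = -2.2361 or w = 2.2361 or w = 2.6458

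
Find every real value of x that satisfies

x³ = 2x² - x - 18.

x = -2

Rearrange: x³ - 2x² + x + 18 = 0.
Possible rational roots are divisors of 18. Testing x = -2 gives 0, so (x + 2) is a factor.
Divide: x³ - 2x² + x + 18 = (x + 2)(x² - 4x + 9).
The quadratic x² - 4x + 9 has discriminant -20 < 0, so no further real roots.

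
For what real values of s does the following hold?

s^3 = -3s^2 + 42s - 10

Rearrange: s^3 + 3s^2 - 42s + 10 = 0.
Possible rational roots are divisors of 10. Testing s = 5 gives 0, so (s - 5) is a factor.
Divide: s^3 + 3s^2 - 42s + 10 = (s - 5)(s^2 + 8s - 2).
Apply the quadratic formula to s^2 + 8s - 2 = 0: s = (-8 +/- sqrt(72))/2, i.e. s ~= 0.2426 or s ~= -8.2426.

s = -8.2426 or s = 0.2426 or s = 5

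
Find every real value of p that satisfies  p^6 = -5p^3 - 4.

Let u = p^3. The equation becomes u^2 + 5u + 4 = 0.
Factor: (u + 1)(u + 4) = 0, so u = -1 or u = -4.
p^3 = -1 gives p = -1.
p^3 = -4 gives p = -(4)^(1/3) ~= -1.5874.

p = -1.5874 or p = -1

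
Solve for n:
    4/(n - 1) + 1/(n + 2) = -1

Multiply both sides by (n - 1)(n + 2):
4(n + 2) + (n - 1) = -(n - 1)(n + 2).
Expand and collect terms: -n² - 6n - 5 = 0.
Factor or apply the quadratic formula: n = -5 or n = -1.
Neither value makes a denominator zero (n ≠ 1, n ≠ -2), so both are valid.

n = -5 or n = -1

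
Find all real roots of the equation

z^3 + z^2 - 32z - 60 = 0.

Possible rational roots are divisors of -60. Testing z = -5 gives 0, so (z + 5) is a factor.
Divide: z^3 + z^2 - 32z - 60 = (z + 5)(z^2 - 4z - 12).
Factor the quadratic: z = 6 or z = -2.

z = -5 or z = -2 or z = 6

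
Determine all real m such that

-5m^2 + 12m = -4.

m = -0.2967 or m = 2.6967

Rearrange to standard form: -5m^2 + 12m + 4 = 0.
Discriminant: (12)^2 - 4*(-5)*4 = 224.
Quadratic formula: m = (-12 +/- sqrt(224)) / (-10).
So m = 6/5 - 2*sqrt(14)/5 ~= -0.2967 or m = 6/5 + 2*sqrt(14)/5 ~= 2.6967.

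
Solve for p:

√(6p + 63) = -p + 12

p = 3

Square both sides: 6p + 63 = (-p + 12)².
Expand and rearrange: p² - 30p + 81 = 0.
Solving gives p = 27 or p = 3.
Check each candidate in the original equation:
  p = 27: √(225) = 15, while -p + 12 = -15 — extraneous.
  p = 3: √(81) = 9, while -p + 12 = 9 — valid.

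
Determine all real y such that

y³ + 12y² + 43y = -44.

y = -6.2361 or y = -4 or y = -1.7639

Rearrange: y³ + 12y² + 43y + 44 = 0.
Possible rational roots are divisors of 44. Testing y = -4 gives 0, so (y + 4) is a factor.
Divide: y³ + 12y² + 43y + 44 = (y + 4)(y² + 8y + 11).
Apply the quadratic formula to y² + 8y + 11 = 0: y = (-8 ± √20)/2, i.e. y ≈ -1.7639 or y ≈ -6.2361.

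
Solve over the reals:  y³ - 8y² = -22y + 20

Rearrange: y³ - 8y² + 22y - 20 = 0.
Possible rational roots are divisors of -20. Testing y = 2 gives 0, so (y - 2) is a factor.
Divide: y³ - 8y² + 22y - 20 = (y - 2)(y² - 6y + 10).
The quadratic y² - 6y + 10 has discriminant -4 < 0, so no further real roots.

y = 2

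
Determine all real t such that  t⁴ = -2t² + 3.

t = -1 or t = 1

Let u = t². The equation becomes u² + 2u - 3 = 0.
Factor: (u + 3)(u - 1) = 0, so u = -3 or u = 1.
t² = -3 < 0 has no real solution.
t² = 1 gives t = ±1.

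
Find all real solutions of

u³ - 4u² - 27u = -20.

u = -4 or u = 0.6834 or u = 7.3166

Rearrange: u³ - 4u² - 27u + 20 = 0.
Possible rational roots are divisors of 20. Testing u = -4 gives 0, so (u + 4) is a factor.
Divide: u³ - 4u² - 27u + 20 = (u + 4)(u² - 8u + 5).
Apply the quadratic formula to u² - 8u + 5 = 0: u = (8 ± √44)/2, i.e. u ≈ 7.3166 or u ≈ 0.6834.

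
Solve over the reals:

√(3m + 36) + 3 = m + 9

Isolate the radical: √(3m + 36) = m + 6.
Square both sides: 3m + 36 = (m + 6)².
Expand and rearrange: m² + 9m = 0.
Solving gives m = 0 or m = -9.
Check each candidate in the original equation:
  m = 0: √(36) = 6, while m + 6 = 6 — valid.
  m = -9: √(9) = 3, while m + 6 = -3 — extraneous.

m = 0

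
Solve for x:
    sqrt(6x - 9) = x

Square both sides: 6x - 9 = (x)^2.
Expand and rearrange: x^2 - 6x + 9 = 0.
This gives the repeated root x = 3.
Check in the original equation:
  x = 3: sqrt(9) = 3, while x = 3 — valid.

x = 3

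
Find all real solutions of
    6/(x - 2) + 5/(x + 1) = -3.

x = -3.5941 or x = 0.9274

Multiply both sides by (x - 2)(x + 1):
6(x + 1) + 5(x - 2) = -3(x - 2)(x + 1).
Expand and collect terms: -3x² - 8x + 10 = 0.
By the quadratic formula, x = (8 ± √184) / -6, so x ≈ -3.5941 or x ≈ 0.9274.
Neither value makes a denominator zero (x ≠ 2, x ≠ -1), so both are valid.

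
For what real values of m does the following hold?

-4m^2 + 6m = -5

m = -0.5963 or m = 2.0963

Rearrange to standard form: -4m^2 + 6m + 5 = 0.
Discriminant: (6)^2 - 4*(-4)*5 = 116.
Quadratic formula: m = (-6 +/- sqrt(116)) / (-8).
So m = 3/4 - sqrt(29)/4 ~= -0.5963 or m = 3/4 + sqrt(29)/4 ~= 2.0963.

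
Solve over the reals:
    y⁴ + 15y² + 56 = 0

Let u = y². The equation becomes u² + 15u + 56 = 0.
Factor: (u + 7)(u + 8) = 0, so u = -7 or u = -8.
y² = -7 < 0 has no real solution.
y² = -8 < 0 has no real solution.

No real solutions.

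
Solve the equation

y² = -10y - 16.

Bring every term to one side: y² + 10y + 16 = 0.
Factor: (y + 2)(y + 8) = 0.
So y = -2 or y = -8.

y = -8 or y = -2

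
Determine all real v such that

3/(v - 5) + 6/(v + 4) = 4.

Multiply both sides by (v - 5)(v + 4):
3(v + 4) + 6(v - 5) = 4(v - 5)(v + 4).
Expand and collect terms: 4v² - 13v - 62 = 0.
By the quadratic formula, v = (13 ± √1161) / 8, so v ≈ 5.8842 or v ≈ -2.6342.
Neither value makes a denominator zero (v ≠ 5, v ≠ -4), so both are valid.

v = -2.6342 or v = 5.8842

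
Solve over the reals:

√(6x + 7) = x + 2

x = -1 or x = 3

Square both sides: 6x + 7 = (x + 2)².
Expand and rearrange: x² - 2x - 3 = 0.
Solving gives x = 3 or x = -1.
Check each candidate in the original equation:
  x = 3: √(25) = 5, while x + 2 = 5 — valid.
  x = -1: √(1) = 1, while x + 2 = 1 — valid.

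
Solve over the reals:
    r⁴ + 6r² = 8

Let u = r². The equation becomes u² + 6u - 8 = 0.
By the quadratic formula, u = -3 + √(17) or u = -√(17) - 3.
r² = -3 + √(17) gives r = ±√(-3 + √(17)) ≈ ±1.0598.
r² = -√(17) - 3 < 0 has no real solution.

r = -1.0598 or r = 1.0598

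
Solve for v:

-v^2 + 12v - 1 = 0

Discriminant: (12)^2 - 4*(-1)*(-1) = 140.
Quadratic formula: v = (-12 +/- sqrt(140)) / (-2).
So v = 6 - sqrt(35) ~= 0.0839 or v = sqrt(35) + 6 ~= 11.9161.

v = 0.0839 or v = 11.9161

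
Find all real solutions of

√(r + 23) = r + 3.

Square both sides: r + 23 = (r + 3)².
Expand and rearrange: r² + 5r - 14 = 0.
Solving gives r = 2 or r = -7.
Check each candidate in the original equation:
  r = 2: √(25) = 5, while r + 3 = 5 — valid.
  r = -7: √(16) = 4, while r + 3 = -4 — extraneous.

r = 2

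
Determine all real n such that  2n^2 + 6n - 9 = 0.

Discriminant: (6)^2 - 4*2*(-9) = 108.
Quadratic formula: n = (-6 +/- sqrt(108)) / 4.
So n = -3/2 + 3*sqrt(3)/2 ~= 1.0981 or n = -3*sqrt(3)/2 - 3/2 ~= -4.0981.

n = -4.0981 or n = 1.0981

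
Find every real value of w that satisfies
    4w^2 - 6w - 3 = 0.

w = -0.3956 or w = 1.8956

Discriminant: (-6)^2 - 4*4*(-3) = 84.
Quadratic formula: w = (6 +/- sqrt(84)) / 8.
So w = 3/4 + sqrt(21)/4 ~= 1.8956 or w = 3/4 - sqrt(21)/4 ~= -0.3956.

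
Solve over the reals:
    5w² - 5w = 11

w = -1.0652 or w = 2.0652

Rearrange to standard form: 5w² - 5w - 11 = 0.
Discriminant: (-5)² − 4·5·(-11) = 245.
Quadratic formula: w = (5 ± √245) / 10.
So w = 1/2 + 7·√(5)/10 ≈ 2.0652 or w = 1/2 - 7·√(5)/10 ≈ -1.0652.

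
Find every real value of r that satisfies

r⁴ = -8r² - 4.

No real solutions.

Let u = r². The equation becomes u² + 8u + 4 = 0.
By the quadratic formula, u = -4 + 2·√(3) or u = -4 - 2·√(3).
r² = -4 + 2·√(3) < 0 has no real solution.
r² = -4 - 2·√(3) < 0 has no real solution.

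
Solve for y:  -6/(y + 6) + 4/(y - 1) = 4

y = -7.3394 or y = 1.8394

Multiply both sides by (y + 6)(y - 1):
-6(y - 1) + 4(y + 6) = 4(y + 6)(y - 1).
Expand and collect terms: 4y^2 + 22y - 54 = 0.
By the quadratic formula, y = (-22 +/- sqrt(1348)) / 8, so y ~= 1.8394 or y ~= -7.3394.
Neither value makes a denominator zero (y != -6, y != 1), so both are valid.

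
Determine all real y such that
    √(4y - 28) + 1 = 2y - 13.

y = 7 or y = 8

Isolate the radical: √(4y - 28) = 2y - 14.
Square both sides: 4y - 28 = (2y - 14)².
Expand and rearrange: 4y² - 60y + 224 = 0.
Solving gives y = 8 or y = 7.
Check each candidate in the original equation:
  y = 8: √(4) = 2, while 2y - 14 = 2 — valid.
  y = 7: √(0) = 0, while 2y - 14 = 0 — valid.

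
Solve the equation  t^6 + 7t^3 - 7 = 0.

Let u = t^3. The equation becomes u^2 + 7u - 7 = 0.
By the quadratic formula, u = -7/2 + sqrt(77)/2 or u = -sqrt(77)/2 - 7/2.
t^3 = -7/2 + sqrt(77)/2 gives t = (-7/2 + sqrt(77)/2)^(1/3) ~= 0.961.
t^3 = -sqrt(77)/2 - 7/2 gives t = -(7/2 + sqrt(77)/2)^(1/3) ~= -1.9906.

t = -1.9906 or t = 0.961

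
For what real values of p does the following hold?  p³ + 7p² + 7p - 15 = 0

p = -5 or p = -3 or p = 1

Possible rational roots are divisors of -15. Testing p = -5 gives 0, so (p + 5) is a factor.
Divide: p³ + 7p² + 7p - 15 = (p + 5)(p² + 2p - 3).
Factor the quadratic: p = 1 or p = -3.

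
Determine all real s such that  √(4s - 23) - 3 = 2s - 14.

s = 6

Isolate the radical: √(4s - 23) = 2s - 11.
Square both sides: 4s - 23 = (2s - 11)².
Expand and rearrange: 4s² - 48s + 144 = 0.
This gives the repeated root s = 6.
Check in the original equation:
  s = 6: √(1) = 1, while 2s - 11 = 1 — valid.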